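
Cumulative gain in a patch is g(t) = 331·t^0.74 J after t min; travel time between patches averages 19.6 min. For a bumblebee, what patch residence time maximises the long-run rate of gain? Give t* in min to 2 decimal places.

55.78 min

By the marginal value theorem, leave when the instantaneous gain rate g'(t) equals the habitat-wide average g(t)/(T + t).
g'(t) = 0.74·331·t^-0.26. Setting 0.74·331·t^-0.26 = 331·t^0.74/(19.6+t) gives 0.74(19.6+t) = t, so 0.26·t = 0.74×19.6.
t* = 0.74×19.6/0.26 = 55.78 min.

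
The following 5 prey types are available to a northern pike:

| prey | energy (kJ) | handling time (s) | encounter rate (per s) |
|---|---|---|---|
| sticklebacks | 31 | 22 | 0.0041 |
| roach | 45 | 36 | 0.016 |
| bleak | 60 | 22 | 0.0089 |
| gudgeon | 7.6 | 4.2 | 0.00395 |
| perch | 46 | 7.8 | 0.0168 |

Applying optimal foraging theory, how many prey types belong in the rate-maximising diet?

Rank by E/h (kJ/s): perch 5.9, bleak 2.73, gudgeon 1.81, sticklebacks 1.41, roach 1.25. Include each in turn until the next type's E/h falls below the running intake rate.
Rate on top 1: 0.6833. bleak: 2.73 > 0.6833 → include.
Rate on top 2: 0.9849. gudgeon: 1.81 > 0.9849 → include.
Rate on top 3: 0.9951. sticklebacks: 1.41 > 0.9951 → include.
Rate on top 4: 1.021. roach: 1.25 > 1.021 → include.
Optimal diet: perch, bleak, gudgeon, sticklebacks, roach — 5 of 5 types.

5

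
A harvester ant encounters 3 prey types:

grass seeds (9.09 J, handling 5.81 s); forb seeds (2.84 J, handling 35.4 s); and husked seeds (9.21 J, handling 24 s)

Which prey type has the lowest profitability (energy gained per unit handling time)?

forb seeds

Profitability E/h (J/s): grass seeds = 9.09/5.81 = 1.56, forb seeds = 2.84/35.4 = 0.0802, husked seeds = 9.21/24 = 0.384.
Ranked: grass seeds > husked seeds > forb seeds.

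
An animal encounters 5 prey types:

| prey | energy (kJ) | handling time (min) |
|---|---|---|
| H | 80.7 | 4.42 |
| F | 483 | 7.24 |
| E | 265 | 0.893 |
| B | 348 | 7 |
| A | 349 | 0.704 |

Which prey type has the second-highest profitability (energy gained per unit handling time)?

Profitability E/h (kJ/min): H = 80.7/4.42 = 18.3, F = 483/7.24 = 66.7, E = 265/0.893 = 297, B = 348/7 = 49.7, A = 349/0.704 = 496.
Ranked: A > E > F > B > H.

E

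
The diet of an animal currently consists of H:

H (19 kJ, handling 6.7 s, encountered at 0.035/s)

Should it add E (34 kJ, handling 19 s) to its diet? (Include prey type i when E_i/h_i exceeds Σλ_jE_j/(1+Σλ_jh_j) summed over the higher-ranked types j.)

Yes

On H alone, R = ΣλE/(1+Σλh) = 0.665/1.235 = 0.5387 kJ/s.
E: E/h = 34/19 = 1.789 kJ/s.
1.789 > 0.5387, so adding E raises the average — include it.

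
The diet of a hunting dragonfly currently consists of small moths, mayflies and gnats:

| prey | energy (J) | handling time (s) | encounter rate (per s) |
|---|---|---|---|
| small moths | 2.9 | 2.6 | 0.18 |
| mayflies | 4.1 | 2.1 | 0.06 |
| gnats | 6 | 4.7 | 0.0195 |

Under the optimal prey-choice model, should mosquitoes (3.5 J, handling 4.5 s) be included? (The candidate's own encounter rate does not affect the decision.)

Yes

Current rate: (0.18×2.9 + 0.06×4.1 + 0.0195×6)/(1 + 0.18×2.6 + 0.06×2.1 + 0.0195×4.7) = 0.525 J/s.
Profitability of mosquitoes: 3.5/4.5 = 0.7778 J/s.
Since 0.7778 > R, including mosquitoes increases the long-run rate.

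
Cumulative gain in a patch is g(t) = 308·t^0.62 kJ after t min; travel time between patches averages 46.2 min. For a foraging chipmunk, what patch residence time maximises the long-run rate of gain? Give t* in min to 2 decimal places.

75.38 min

Maximise g(t)/(T+t): set derivative to zero → g'(t)(T+t) = g(t).
g'(t) = 0.62·308·t^-0.38. Setting 0.62·308·t^-0.38 = 308·t^0.62/(46.2+t) gives 0.62(46.2+t) = t, so 0.38·t = 0.62×46.2.
t* = 0.62×46.2/0.38 = 75.38 min.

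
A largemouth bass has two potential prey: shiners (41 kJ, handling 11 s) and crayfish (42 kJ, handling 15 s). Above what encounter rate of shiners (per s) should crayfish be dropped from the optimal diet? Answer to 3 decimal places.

The zero-one rule: include crayfish iff E₂/h₂ > λE₁/(1+λh₁). Equality gives the switch point.
λE₁h₂ = E₂ + λE₂h₁ ⇒ λ = E₂/(E₁h₂ − E₂h₁) = 42/(615 − 462) = 0.2745 per s.

0.275 per s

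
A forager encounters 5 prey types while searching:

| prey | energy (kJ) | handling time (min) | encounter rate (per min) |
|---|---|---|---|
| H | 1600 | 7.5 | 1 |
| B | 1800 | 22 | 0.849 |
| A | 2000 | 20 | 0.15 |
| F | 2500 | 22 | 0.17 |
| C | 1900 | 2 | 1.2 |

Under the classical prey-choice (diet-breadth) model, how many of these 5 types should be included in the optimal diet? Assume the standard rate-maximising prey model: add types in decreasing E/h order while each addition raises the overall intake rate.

Profitabilities (E/h, kJ/min): C 950, H 213, F 114, A 100, B 81.8. Add prey in this order while the next type's profitability exceeds the intake rate on those already taken.
Rate on top 1: 670.6. H: 213 < 670.6 → exclude; stop.
Optimal diet: C — 1 of 5 types.

1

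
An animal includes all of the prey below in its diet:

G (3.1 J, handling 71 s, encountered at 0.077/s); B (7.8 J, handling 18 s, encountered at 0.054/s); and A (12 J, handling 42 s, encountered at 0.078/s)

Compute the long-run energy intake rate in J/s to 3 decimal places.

R = Σλ_iE_i / (1 + Σλ_ih_i)
Numerator: 0.077×3.1 + 0.054×7.8 + 0.078×12 = 1.596
Denominator: 1 + 0.077×71 + 0.054×18 + 0.078×42 = 10.71
R = 1.596/10.71 = 0.1489 J/s

0.149 J/s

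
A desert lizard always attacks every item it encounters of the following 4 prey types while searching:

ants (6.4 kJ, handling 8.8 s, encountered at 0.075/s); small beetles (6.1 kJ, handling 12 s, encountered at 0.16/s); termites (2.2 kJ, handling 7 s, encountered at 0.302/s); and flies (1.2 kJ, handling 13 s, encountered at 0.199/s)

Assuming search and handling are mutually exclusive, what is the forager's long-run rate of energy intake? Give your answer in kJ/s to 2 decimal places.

R = (0.075×6.4 + 0.16×6.1 + 0.302×2.2 + 0.199×1.2) / (1 + 0.075×8.8 + 0.16×12 + 0.302×7 + 0.199×13) = 2.359/8.281 = 0.2849 kJ/s.

0.28 kJ/s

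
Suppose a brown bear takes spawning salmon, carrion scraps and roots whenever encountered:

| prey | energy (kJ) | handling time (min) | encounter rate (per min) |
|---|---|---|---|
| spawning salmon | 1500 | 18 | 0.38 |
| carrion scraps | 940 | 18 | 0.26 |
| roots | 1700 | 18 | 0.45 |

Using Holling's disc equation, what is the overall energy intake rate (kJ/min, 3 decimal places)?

76.596 kJ/min

Energy encountered per unit search time: 0.38×1500 + 0.26×940 + 0.45×1700 = 1579 kJ/min.
Handling time per unit search time: 0.38×18 + 0.26×18 + 0.45×18 = 19.62.
Rate = 1579/(1 + 19.62) = 76.6 kJ/min.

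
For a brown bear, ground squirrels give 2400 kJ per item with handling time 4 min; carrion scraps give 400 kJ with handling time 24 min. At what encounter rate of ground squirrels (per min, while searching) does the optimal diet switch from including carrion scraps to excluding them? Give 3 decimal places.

0.007 per min

Drop carrion scraps once their profitability E₂/h₂ falls below the rate achievable on ground squirrels alone: E₂/h₂ = λE₁/(1 + λh₁).
Solve for λ: λE₁h₂ = E₂(1 + λh₁) → λ(E₁h₂ − E₂h₁) = E₂ → λ = E₂/(E₁h₂ − E₂h₁).
λ = 400/(2400×24 − 400×4) = 400/5.6e+04 = 0.007143 per min.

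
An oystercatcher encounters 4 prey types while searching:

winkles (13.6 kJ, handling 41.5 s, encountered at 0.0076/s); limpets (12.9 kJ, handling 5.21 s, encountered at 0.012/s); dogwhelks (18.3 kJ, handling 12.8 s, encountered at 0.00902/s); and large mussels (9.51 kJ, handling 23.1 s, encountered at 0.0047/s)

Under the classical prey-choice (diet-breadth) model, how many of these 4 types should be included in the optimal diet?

4

E/h in descending order: limpets 2.48, dogwhelks 1.43, large mussels 0.412, winkles 0.328 kJ/s. The optimal diet is the largest prefix of this list for which every included type satisfies E_i/h_i > R on the types above it.
Rate on top 1: 0.1457. dogwhelks: 1.43 > 0.1457 → include.
Rate on top 2: 0.2715. large mussels: 0.412 > 0.2715 → include.
Rate on top 3: 0.2834. winkles: 0.328 > 0.2834 → include.
Optimal diet: limpets, dogwhelks, large mussels, winkles — 4 of 4 types.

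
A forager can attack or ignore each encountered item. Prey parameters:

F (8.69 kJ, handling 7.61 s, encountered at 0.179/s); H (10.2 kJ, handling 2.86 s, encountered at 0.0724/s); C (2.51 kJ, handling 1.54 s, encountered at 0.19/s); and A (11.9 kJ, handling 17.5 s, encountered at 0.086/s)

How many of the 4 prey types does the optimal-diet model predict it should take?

3

Profitabilities (E/h, kJ/s): H 3.57, C 1.63, F 1.14, A 0.68. Add prey in this order while the next type's profitability exceeds the intake rate on those already taken.
Rate on top 1: 0.6118. C: 1.63 > 0.6118 → include.
Rate on top 2: 0.8104. F: 1.14 > 0.8104 → include.
Rate on top 3: 0.9682. A: 0.68 < 0.9682 → exclude; stop.
Optimal diet: H, C, F — 3 of 4 types.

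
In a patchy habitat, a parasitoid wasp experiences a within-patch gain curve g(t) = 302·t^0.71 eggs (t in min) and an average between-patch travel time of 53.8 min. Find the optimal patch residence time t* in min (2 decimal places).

Optimal t* satisfies g'(t*) = g(t*)/(T + t*).
g'(t) = 0.71·302·t^-0.29. Setting 0.71·302·t^-0.29 = 302·t^0.71/(53.8+t) gives 0.71(53.8+t) = t, so 0.29·t = 0.71×53.8.
t* = 0.71×53.8/0.29 = 131.7 min.

131.72 min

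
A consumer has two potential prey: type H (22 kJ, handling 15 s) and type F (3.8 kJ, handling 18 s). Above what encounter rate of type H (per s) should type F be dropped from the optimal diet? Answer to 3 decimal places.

At the threshold, the rate on type H alone equals the profitability of type F: λ·22/(1 + λ·15) = 3.8/18 = 0.2111.
Rearranging, λ(22 − 0.2111×15) = 0.2111, so λ = 0.2111/18.83 = 0.01121 per s.

0.011 per s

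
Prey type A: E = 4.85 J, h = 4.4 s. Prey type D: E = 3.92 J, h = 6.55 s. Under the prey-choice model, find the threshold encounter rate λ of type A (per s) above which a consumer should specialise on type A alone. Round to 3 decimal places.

0.270 per s

At the threshold, the rate on type A alone equals the profitability of type D: λ·4.85/(1 + λ·4.4) = 3.92/6.55 = 0.5985.
Rearranging, λ(4.85 − 0.5985×4.4) = 0.5985, so λ = 0.5985/2.217 = 0.27 per s.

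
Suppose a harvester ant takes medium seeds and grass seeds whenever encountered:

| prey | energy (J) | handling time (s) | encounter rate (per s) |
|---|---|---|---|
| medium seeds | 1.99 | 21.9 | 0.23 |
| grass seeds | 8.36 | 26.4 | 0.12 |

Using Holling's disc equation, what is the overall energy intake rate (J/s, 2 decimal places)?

0.16 J/s

R = (0.23×1.99 + 0.12×8.36) / (1 + 0.23×21.9 + 0.12×26.4) = 1.461/9.205 = 0.1587 J/s.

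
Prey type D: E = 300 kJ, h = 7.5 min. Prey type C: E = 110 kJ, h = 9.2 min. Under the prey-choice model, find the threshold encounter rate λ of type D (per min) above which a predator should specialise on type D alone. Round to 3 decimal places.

At the threshold, the rate on type D alone equals the profitability of type C: λ·300/(1 + λ·7.5) = 110/9.2 = 11.96.
Rearranging, λ(300 − 11.96×7.5) = 11.96, so λ = 11.96/210.3 = 0.05685 per min.

0.057 per min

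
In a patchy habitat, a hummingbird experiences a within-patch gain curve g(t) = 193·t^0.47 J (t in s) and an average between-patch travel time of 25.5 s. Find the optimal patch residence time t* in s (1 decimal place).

Optimal t* satisfies g'(t*) = g(t*)/(T + t*).
g'(t) = 0.47·193·t^-0.53. Setting 0.47·193·t^-0.53 = 193·t^0.47/(25.5+t) gives 0.47(25.5+t) = t, so 0.53·t = 0.47×25.5.
t* = 0.47×25.5/0.53 = 22.61 s.

22.6 s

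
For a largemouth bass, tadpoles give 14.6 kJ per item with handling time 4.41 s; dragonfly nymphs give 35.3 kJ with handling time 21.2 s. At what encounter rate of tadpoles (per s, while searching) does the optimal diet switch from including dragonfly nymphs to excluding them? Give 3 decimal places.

The zero-one rule: include dragonfly nymphs iff E₂/h₂ > λE₁/(1+λh₁). Equality gives the switch point.
λE₁h₂ = E₂ + λE₂h₁ ⇒ λ = E₂/(E₁h₂ − E₂h₁) = 35.3/(309.5 − 155.7) = 0.2294 per s.

0.229 per s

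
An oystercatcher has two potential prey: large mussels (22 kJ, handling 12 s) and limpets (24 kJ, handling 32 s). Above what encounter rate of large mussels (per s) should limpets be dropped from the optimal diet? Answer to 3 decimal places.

0.058 per s

At the threshold, the rate on large mussels alone equals the profitability of limpets: λ·22/(1 + λ·12) = 24/32 = 0.75.
Rearranging, λ(22 − 0.75×12) = 0.75, so λ = 0.75/13 = 0.05769 per s.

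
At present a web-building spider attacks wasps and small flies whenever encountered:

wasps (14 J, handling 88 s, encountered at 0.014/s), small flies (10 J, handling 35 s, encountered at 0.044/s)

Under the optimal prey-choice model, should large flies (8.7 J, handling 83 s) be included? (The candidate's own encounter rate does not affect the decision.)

On wasps and small flies alone, R = ΣλE/(1+Σλh) = 0.636/3.772 = 0.1686 J/s.
Profitability of large flies: 8.7/83 = 0.1048 J/s.
0.1048 < 0.1686, so adding large flies would lower the average — exclude it.

No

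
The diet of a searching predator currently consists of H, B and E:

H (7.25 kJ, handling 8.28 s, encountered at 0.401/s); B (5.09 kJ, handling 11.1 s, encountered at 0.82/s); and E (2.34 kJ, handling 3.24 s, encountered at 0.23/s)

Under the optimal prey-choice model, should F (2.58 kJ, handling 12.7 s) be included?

Intake rate on the current diet: R = (0.401×7.25 + 0.82×5.09 + 0.23×2.34) / (1 + 0.401×8.28 + 0.82×11.1 + 0.23×3.24) = 7.619/14.17 = 0.5378 kJ/s.
Profitability of F: 2.58/12.7 = 0.2031 kJ/s.
0.2031 < 0.5378, so adding F would lower the average — exclude it.

No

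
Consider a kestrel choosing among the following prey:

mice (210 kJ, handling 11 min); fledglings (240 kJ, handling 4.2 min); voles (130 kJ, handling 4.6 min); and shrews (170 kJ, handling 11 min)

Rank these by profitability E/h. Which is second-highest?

voles

In descending order of E/h:
fledglings: 240/4.2 = 57.1 kJ/min
voles: 130/4.6 = 28.3 kJ/min
mice: 210/11 = 19.1 kJ/min
shrews: 170/11 = 15.5 kJ/min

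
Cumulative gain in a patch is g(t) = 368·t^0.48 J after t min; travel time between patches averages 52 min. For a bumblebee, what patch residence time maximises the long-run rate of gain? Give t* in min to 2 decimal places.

48.00 min

Optimal t* satisfies g'(t*) = g(t*)/(T + t*).
g'(t) = 0.48·368·t^-0.52. Setting 0.48·368·t^-0.52 = 368·t^0.48/(52+t) gives 0.48(52+t) = t, so 0.52·t = 0.48×52.
t* = 0.48×52/0.52 = 48 min.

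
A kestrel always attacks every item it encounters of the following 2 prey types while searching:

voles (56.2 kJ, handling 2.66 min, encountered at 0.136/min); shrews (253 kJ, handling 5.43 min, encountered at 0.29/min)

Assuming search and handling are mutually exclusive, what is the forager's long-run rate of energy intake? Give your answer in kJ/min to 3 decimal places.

27.589 kJ/min

R = Σλ_iE_i / (1 + Σλ_ih_i)
Numerator: 0.136×56.2 + 0.29×253 = 81.01
Denominator: 1 + 0.136×2.66 + 0.29×5.43 = 2.936
R = 81.01/2.936 = 27.59 kJ/min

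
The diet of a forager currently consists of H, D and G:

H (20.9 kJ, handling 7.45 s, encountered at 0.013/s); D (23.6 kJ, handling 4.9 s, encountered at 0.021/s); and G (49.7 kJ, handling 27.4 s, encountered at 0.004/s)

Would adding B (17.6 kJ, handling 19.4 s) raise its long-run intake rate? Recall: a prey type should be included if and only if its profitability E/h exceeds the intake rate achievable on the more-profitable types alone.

Yes

On H, D and G alone, R = ΣλE/(1+Σλh) = 0.9661/1.309 = 0.7378 kJ/s.
B: E/h = 17.6/19.4 = 0.9072 kJ/s.
Since 0.9072 > R, including B increases the long-run rate.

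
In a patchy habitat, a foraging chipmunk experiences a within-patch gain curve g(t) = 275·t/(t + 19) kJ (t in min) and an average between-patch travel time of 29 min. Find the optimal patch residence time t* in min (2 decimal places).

23.47 min

Optimal t* satisfies g'(t*) = g(t*)/(T + t*).
g'(t) = 275·19/(t + 19)². Setting 275·19/(t+19)² = 275t/[(t+19)(29+t)] gives 19(29+t) = t(t+19), so t² = 19×29 = 551.
t* = √551 = 23.47 min.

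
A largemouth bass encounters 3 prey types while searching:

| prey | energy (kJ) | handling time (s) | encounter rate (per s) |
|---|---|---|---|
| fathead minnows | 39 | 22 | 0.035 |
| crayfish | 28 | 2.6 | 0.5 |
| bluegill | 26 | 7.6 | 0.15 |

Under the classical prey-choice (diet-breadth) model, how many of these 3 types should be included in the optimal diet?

1

E/h in descending order: crayfish 10.8, bluegill 3.42, fathead minnows 1.77 kJ/s. The optimal diet is the largest prefix of this list for which every included type satisfies E_i/h_i > R on the types above it.
Rate on top 1: 6.087. bluegill: 3.42 < 6.087 → exclude; stop.
Optimal diet: crayfish — 1 of 3 types.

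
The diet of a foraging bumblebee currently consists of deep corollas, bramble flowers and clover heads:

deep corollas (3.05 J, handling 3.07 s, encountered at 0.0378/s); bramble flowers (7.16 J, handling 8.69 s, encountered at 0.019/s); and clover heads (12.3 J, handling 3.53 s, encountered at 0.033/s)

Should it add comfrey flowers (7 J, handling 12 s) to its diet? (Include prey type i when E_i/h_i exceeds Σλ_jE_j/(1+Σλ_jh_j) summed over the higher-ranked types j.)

Yes

On deep corollas, bramble flowers and clover heads alone, R = ΣλE/(1+Σλh) = 0.6572/1.398 = 0.4702 J/s.
comfrey flowers: E/h = 7/12 = 0.5833 J/s.
Since 0.5833 > R, including comfrey flowers increases the long-run rate.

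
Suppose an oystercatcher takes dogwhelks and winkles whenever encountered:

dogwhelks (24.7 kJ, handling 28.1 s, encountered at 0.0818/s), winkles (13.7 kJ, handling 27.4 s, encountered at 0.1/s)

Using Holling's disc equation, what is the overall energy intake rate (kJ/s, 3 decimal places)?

R = Σλ_iE_i / (1 + Σλ_ih_i)
Numerator: 0.0818×24.7 + 0.1×13.7 = 3.39
Denominator: 1 + 0.0818×28.1 + 0.1×27.4 = 6.039
R = 3.39/6.039 = 0.5615 kJ/s

0.561 kJ/s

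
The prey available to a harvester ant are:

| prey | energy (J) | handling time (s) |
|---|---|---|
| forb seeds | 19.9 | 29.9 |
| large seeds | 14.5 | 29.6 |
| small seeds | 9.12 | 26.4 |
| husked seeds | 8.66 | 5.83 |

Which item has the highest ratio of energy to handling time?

husked seeds

In descending order of E/h:
husked seeds: 8.66/5.83 = 1.49 J/s
forb seeds: 19.9/29.9 = 0.666 J/s
large seeds: 14.5/29.6 = 0.49 J/s
small seeds: 9.12/26.4 = 0.345 J/s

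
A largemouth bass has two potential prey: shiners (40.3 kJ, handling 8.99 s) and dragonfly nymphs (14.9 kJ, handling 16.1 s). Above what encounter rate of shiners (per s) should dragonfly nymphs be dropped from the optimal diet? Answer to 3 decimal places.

At the threshold, the rate on shiners alone equals the profitability of dragonfly nymphs: λ·40.3/(1 + λ·8.99) = 14.9/16.1 = 0.9255.
Rearranging, λ(40.3 − 0.9255×8.99) = 0.9255, so λ = 0.9255/31.98 = 0.02894 per s.

0.029 per s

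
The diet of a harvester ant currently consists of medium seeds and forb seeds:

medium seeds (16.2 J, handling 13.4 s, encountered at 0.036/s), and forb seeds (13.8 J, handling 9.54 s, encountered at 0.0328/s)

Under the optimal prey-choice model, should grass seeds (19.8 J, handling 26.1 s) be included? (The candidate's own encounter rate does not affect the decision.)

On medium seeds and forb seeds alone, R = ΣλE/(1+Σλh) = 1.036/1.795 = 0.577 J/s.
grass seeds: E/h = 19.8/26.1 = 0.7586 J/s.
0.7586 > 0.577, so adding grass seeds raises the average — include it.

Yes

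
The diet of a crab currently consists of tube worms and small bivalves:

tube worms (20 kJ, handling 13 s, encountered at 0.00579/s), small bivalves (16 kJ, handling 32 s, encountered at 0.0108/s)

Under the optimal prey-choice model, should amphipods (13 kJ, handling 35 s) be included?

On tube worms and small bivalves alone, R = ΣλE/(1+Σλh) = 0.2886/1.421 = 0.2031 kJ/s.
Profitability of amphipods: 13/35 = 0.3714 kJ/s.
0.3714 > 0.2031, so adding amphipods raises the average — include it.

Yes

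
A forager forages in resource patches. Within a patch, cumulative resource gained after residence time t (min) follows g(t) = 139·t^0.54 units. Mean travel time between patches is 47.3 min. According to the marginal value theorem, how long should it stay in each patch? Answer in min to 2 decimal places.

55.53 min

Maximise g(t)/(T+t): set derivative to zero → g'(t)(T+t) = g(t).
g'(t) = 0.54·139·t^-0.46. Setting 0.54·139·t^-0.46 = 139·t^0.54/(47.3+t) gives 0.54(47.3+t) = t, so 0.46·t = 0.54×47.3.
t* = 0.54×47.3/0.46 = 55.53 min.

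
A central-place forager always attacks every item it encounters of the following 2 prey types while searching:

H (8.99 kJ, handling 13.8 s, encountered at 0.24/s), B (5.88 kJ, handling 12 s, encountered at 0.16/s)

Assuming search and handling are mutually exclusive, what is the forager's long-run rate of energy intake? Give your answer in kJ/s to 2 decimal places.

Energy encountered per unit search time: 0.24×8.99 + 0.16×5.88 = 3.098 kJ/s.
Handling time per unit search time: 0.24×13.8 + 0.16×12 = 5.232.
Rate = 3.098/(1 + 5.232) = 0.4972 kJ/s.

0.50 kJ/s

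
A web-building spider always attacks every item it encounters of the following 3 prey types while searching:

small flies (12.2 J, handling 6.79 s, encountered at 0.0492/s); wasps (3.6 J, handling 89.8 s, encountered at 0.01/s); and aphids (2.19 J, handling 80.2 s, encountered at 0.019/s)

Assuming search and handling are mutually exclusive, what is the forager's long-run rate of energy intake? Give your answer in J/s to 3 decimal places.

0.180 J/s

Energy encountered per unit search time: 0.0492×12.2 + 0.01×3.6 + 0.019×2.19 = 0.6778 J/s.
Handling time per unit search time: 0.0492×6.79 + 0.01×89.8 + 0.019×80.2 = 2.756.
Rate = 0.6778/(1 + 2.756) = 0.1805 J/s.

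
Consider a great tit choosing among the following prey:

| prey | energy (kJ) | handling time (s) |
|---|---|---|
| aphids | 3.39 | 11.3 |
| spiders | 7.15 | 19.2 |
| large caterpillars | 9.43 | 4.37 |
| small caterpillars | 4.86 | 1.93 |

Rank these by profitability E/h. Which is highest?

small caterpillars

In descending order of E/h:
small caterpillars: 4.86/1.93 = 2.52 kJ/s
large caterpillars: 9.43/4.37 = 2.16 kJ/s
spiders: 7.15/19.2 = 0.372 kJ/s
aphids: 3.39/11.3 = 0.3 kJ/s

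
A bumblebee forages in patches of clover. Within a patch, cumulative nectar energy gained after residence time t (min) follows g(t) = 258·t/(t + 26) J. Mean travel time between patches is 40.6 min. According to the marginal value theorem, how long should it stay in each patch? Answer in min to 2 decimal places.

32.49 min

Maximise g(t)/(T+t): set derivative to zero → g'(t)(T+t) = g(t).
g'(t) = 258·26/(t + 26)². Setting 258·26/(t+26)² = 258t/[(t+26)(40.6+t)] gives 26(40.6+t) = t(t+26), so t² = 26×40.6 = 1056.
t* = √1056 = 32.49 min.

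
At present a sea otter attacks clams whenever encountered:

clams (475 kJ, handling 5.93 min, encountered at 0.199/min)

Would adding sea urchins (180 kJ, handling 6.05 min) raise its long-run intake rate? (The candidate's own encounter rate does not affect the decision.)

No

Intake rate on the current diet: R = (0.199×475) / (1 + 0.199×5.93) = 94.53/2.18 = 43.36 kJ/min.
sea urchins: E/h = 180/6.05 = 29.75 kJ/min.
Since 29.75 < R, time spent handling sea urchins is better spent searching.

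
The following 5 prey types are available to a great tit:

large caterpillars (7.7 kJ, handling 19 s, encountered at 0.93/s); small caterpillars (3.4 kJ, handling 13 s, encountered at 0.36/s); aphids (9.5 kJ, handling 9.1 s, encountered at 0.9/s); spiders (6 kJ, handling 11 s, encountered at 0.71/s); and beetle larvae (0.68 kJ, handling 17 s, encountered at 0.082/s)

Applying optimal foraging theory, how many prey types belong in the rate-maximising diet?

1

Rank by E/h (kJ/s): aphids 1.04, spiders 0.545, large caterpillars 0.405, small caterpillars 0.262, beetle larvae 0.04. Include each in turn until the next type's E/h falls below the running intake rate.
Rate on top 1: 0.9304. spiders: 0.545 < 0.9304 → exclude; stop.
Optimal diet: aphids — 1 of 5 types.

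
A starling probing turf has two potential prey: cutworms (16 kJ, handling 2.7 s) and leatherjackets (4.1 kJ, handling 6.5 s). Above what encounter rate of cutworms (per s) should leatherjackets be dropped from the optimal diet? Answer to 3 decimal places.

The zero-one rule: include leatherjackets iff E₂/h₂ > λE₁/(1+λh₁). Equality gives the switch point.
λE₁h₂ = E₂ + λE₂h₁ ⇒ λ = E₂/(E₁h₂ − E₂h₁) = 4.1/(104 − 11.07) = 0.04412 per s.

0.044 per s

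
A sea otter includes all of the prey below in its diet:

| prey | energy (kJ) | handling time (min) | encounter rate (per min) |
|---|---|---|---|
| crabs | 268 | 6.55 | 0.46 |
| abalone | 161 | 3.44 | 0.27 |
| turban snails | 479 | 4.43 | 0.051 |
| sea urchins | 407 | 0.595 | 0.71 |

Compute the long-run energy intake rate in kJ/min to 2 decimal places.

R = (0.46×268 + 0.27×161 + 0.051×479 + 0.71×407) / (1 + 0.46×6.55 + 0.27×3.44 + 0.051×4.43 + 0.71×0.595) = 480.1/5.59 = 85.89 kJ/min.

85.89 kJ/min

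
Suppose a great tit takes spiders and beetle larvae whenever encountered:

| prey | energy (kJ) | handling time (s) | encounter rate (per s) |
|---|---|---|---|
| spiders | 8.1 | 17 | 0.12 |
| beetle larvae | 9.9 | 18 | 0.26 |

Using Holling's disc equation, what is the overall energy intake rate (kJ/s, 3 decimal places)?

0.459 kJ/s

R = Σλ_iE_i / (1 + Σλ_ih_i)
Numerator: 0.12×8.1 + 0.26×9.9 = 3.546
Denominator: 1 + 0.12×17 + 0.26×18 = 7.72
R = 3.546/7.72 = 0.4593 kJ/s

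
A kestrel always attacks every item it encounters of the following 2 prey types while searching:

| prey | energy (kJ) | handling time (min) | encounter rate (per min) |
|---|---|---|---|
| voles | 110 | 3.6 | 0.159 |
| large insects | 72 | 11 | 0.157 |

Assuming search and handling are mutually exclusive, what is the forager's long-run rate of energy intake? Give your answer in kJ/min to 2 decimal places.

8.73 kJ/min

R = (0.159×110 + 0.157×72) / (1 + 0.159×3.6 + 0.157×11) = 28.79/3.299 = 8.727 kJ/min.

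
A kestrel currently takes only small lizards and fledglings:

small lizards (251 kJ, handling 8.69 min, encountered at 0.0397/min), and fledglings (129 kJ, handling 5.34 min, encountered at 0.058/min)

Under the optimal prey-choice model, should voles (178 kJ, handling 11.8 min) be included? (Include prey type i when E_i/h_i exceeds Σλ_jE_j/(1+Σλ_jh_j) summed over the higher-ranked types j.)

Yes

Intake rate on the current diet: R = (0.0397×251 + 0.058×129) / (1 + 0.0397×8.69 + 0.058×5.34) = 17.45/1.655 = 10.54 kJ/min.
Profitability of voles: 178/11.8 = 15.08 kJ/min.
15.08 > 10.54, so adding voles raises the average — include it.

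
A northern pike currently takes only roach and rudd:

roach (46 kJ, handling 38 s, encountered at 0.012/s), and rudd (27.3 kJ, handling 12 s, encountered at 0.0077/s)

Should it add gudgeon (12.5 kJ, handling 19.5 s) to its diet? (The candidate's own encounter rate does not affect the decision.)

Yes

Current rate: (0.012×46 + 0.0077×27.3)/(1 + 0.012×38 + 0.0077×12) = 0.4923 kJ/s.
Profitability of gudgeon: 12.5/19.5 = 0.641 kJ/s.
Since 0.641 > R, including gudgeon increases the long-run rate.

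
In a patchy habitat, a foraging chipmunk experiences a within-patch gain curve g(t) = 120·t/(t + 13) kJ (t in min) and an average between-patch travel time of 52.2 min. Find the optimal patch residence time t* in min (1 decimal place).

26.0 min

By the marginal value theorem, leave when the instantaneous gain rate g'(t) equals the habitat-wide average g(t)/(T + t).
g'(t) = 120·13/(t + 13)². Setting 120·13/(t+13)² = 120t/[(t+13)(52.2+t)] gives 13(52.2+t) = t(t+13), so t² = 13×52.2 = 678.6.
t* = √678.6 = 26.05 min.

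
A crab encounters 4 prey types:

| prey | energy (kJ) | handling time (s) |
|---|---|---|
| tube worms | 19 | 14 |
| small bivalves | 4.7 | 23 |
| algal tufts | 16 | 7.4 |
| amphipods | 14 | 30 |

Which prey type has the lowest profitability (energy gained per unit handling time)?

In descending order of E/h:
algal tufts: 16/7.4 = 2.16 kJ/s
tube worms: 19/14 = 1.36 kJ/s
amphipods: 14/30 = 0.467 kJ/s
small bivalves: 4.7/23 = 0.204 kJ/s

small bivalves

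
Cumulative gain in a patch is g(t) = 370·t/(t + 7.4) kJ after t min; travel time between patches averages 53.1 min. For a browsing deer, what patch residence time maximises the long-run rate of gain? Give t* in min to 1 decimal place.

19.8 min

Maximise g(t)/(T+t): set derivative to zero → g'(t)(T+t) = g(t).
g'(t) = 370·7.4/(t + 7.4)². Setting 370·7.4/(t+7.4)² = 370t/[(t+7.4)(53.1+t)] gives 7.4(53.1+t) = t(t+7.4), so t² = 7.4×53.1 = 392.9.
t* = √392.9 = 19.82 min.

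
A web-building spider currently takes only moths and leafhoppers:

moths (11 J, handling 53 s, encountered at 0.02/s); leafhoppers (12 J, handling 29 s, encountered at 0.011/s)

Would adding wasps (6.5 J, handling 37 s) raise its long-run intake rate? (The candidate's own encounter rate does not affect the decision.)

Yes

Intake rate on the current diet: R = (0.02×11 + 0.011×12) / (1 + 0.02×53 + 0.011×29) = 0.352/2.379 = 0.148 J/s.
Profitability of wasps: 6.5/37 = 0.1757 J/s.
0.1757 > 0.148, so adding wasps raises the average — include it.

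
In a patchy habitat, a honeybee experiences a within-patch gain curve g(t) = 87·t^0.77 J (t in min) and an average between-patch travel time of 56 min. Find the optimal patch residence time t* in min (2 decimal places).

187.48 min

By the marginal value theorem, leave when the instantaneous gain rate g'(t) equals the habitat-wide average g(t)/(T + t).
g'(t) = 0.77·87·t^-0.23. Setting 0.77·87·t^-0.23 = 87·t^0.77/(56+t) gives 0.77(56+t) = t, so 0.23·t = 0.77×56.
t* = 0.77×56/0.23 = 187.5 min.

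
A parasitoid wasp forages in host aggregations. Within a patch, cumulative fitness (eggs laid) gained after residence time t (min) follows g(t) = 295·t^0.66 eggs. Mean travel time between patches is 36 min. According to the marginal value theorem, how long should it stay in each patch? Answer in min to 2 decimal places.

By the marginal value theorem, leave when the instantaneous gain rate g'(t) equals the habitat-wide average g(t)/(T + t).
g'(t) = 0.66·295·t^-0.34. Setting 0.66·295·t^-0.34 = 295·t^0.66/(36+t) gives 0.66(36+t) = t, so 0.34·t = 0.66×36.
t* = 0.66×36/0.34 = 69.88 min.

69.88 min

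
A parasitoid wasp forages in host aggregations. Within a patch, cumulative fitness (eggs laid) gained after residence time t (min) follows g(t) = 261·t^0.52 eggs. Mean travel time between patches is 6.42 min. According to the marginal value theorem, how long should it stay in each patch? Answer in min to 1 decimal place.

7.0 min

By the marginal value theorem, leave when the instantaneous gain rate g'(t) equals the habitat-wide average g(t)/(T + t).
g'(t) = 0.52·261·t^-0.48. Setting 0.52·261·t^-0.48 = 261·t^0.52/(6.42+t) gives 0.52(6.42+t) = t, so 0.48·t = 0.52×6.42.
t* = 0.52×6.42/0.48 = 6.955 min.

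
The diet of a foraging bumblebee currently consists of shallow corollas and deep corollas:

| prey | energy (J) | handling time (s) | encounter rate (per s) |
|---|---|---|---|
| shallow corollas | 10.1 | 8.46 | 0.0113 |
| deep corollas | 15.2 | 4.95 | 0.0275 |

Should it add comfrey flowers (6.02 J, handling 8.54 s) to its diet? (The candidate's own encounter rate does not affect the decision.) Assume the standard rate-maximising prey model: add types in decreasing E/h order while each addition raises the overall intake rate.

Yes

Intake rate on the current diet: R = (0.0113×10.1 + 0.0275×15.2) / (1 + 0.0113×8.46 + 0.0275×4.95) = 0.5321/1.232 = 0.432 J/s.
Profitability of comfrey flowers: 6.02/8.54 = 0.7049 J/s.
Since 0.7049 > R, including comfrey flowers increases the long-run rate.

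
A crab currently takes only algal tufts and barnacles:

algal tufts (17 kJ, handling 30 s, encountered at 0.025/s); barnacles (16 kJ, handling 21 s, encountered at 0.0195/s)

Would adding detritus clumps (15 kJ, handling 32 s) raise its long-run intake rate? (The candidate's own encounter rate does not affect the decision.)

Current rate: (0.025×17 + 0.0195×16)/(1 + 0.025×30 + 0.0195×21) = 0.3413 kJ/s.
Profitability of detritus clumps: 15/32 = 0.4688 kJ/s.
0.4688 > 0.3413, so adding detritus clumps raises the average — include it.

Yes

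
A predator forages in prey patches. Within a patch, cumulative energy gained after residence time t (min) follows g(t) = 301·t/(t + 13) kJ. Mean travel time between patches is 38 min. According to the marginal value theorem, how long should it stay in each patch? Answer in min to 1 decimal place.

Optimal t* satisfies g'(t*) = g(t*)/(T + t*).
g'(t) = 301·13/(t + 13)². Setting 301·13/(t+13)² = 301t/[(t+13)(38+t)] gives 13(38+t) = t(t+13), so t² = 13×38 = 494.
t* = √494 = 22.23 min.

22.2 min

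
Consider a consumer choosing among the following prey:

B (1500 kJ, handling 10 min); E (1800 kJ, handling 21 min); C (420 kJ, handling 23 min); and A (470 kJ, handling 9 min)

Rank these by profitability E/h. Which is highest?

B

Profitability E/h (kJ/min): B = 1500/10 = 150, E = 1800/21 = 85.7, C = 420/23 = 18.3, A = 470/9 = 52.2.
Ranked: B > E > A > C.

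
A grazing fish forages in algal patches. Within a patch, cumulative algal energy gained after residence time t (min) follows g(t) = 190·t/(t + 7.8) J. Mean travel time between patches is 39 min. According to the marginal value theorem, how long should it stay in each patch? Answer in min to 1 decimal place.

17.4 min

Optimal t* satisfies g'(t*) = g(t*)/(T + t*).
g'(t) = 190·7.8/(t + 7.8)². Setting 190·7.8/(t+7.8)² = 190t/[(t+7.8)(39+t)] gives 7.8(39+t) = t(t+7.8), so t² = 7.8×39 = 304.2.
t* = √304.2 = 17.44 min.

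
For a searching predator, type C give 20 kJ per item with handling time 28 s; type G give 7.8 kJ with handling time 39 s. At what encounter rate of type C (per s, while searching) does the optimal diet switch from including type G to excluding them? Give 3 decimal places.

0.014 per s

The zero-one rule: include type G iff E₂/h₂ > λE₁/(1+λh₁). Equality gives the switch point.
λE₁h₂ = E₂ + λE₂h₁ ⇒ λ = E₂/(E₁h₂ − E₂h₁) = 7.8/(780 − 218.4) = 0.01389 per s.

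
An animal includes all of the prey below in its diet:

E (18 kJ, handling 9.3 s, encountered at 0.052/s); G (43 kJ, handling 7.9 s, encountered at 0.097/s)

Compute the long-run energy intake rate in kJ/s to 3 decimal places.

R = Σλ_iE_i / (1 + Σλ_ih_i)
Numerator: 0.052×18 + 0.097×43 = 5.107
Denominator: 1 + 0.052×9.3 + 0.097×7.9 = 2.25
R = 5.107/2.25 = 2.27 kJ/s

2.270 kJ/s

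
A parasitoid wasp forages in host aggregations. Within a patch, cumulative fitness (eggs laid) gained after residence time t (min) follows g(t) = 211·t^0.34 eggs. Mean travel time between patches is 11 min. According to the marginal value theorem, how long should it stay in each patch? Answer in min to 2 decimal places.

Optimal t* satisfies g'(t*) = g(t*)/(T + t*).
g'(t) = 0.34·211·t^-0.66. Setting 0.34·211·t^-0.66 = 211·t^0.34/(11+t) gives 0.34(11+t) = t, so 0.66·t = 0.34×11.
t* = 0.34×11/0.66 = 5.667 min.

5.67 min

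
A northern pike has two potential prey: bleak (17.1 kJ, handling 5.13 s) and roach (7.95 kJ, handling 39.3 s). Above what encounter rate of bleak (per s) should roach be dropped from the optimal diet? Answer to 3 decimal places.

At the threshold, the rate on bleak alone equals the profitability of roach: λ·17.1/(1 + λ·5.13) = 7.95/39.3 = 0.2023.
Rearranging, λ(17.1 − 0.2023×5.13) = 0.2023, so λ = 0.2023/16.06 = 0.01259 per s.

0.013 per s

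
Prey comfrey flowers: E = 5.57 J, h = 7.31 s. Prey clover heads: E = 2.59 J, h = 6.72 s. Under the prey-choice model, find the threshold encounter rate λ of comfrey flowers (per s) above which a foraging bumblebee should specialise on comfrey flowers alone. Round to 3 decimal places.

0.140 per s

Drop clover heads once their profitability E₂/h₂ falls below the rate achievable on comfrey flowers alone: E₂/h₂ = λE₁/(1 + λh₁).
Solve for λ: λE₁h₂ = E₂(1 + λh₁) → λ(E₁h₂ − E₂h₁) = E₂ → λ = E₂/(E₁h₂ − E₂h₁).
λ = 2.59/(5.57×6.72 − 2.59×7.31) = 2.59/18.5 = 0.14 per s.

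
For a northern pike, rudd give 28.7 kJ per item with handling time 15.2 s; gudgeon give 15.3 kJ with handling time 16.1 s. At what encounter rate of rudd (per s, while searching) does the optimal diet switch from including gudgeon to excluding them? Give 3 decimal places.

0.067 per s

The zero-one rule: include gudgeon iff E₂/h₂ > λE₁/(1+λh₁). Equality gives the switch point.
λE₁h₂ = E₂ + λE₂h₁ ⇒ λ = E₂/(E₁h₂ − E₂h₁) = 15.3/(462.1 − 232.6) = 0.06666 per s.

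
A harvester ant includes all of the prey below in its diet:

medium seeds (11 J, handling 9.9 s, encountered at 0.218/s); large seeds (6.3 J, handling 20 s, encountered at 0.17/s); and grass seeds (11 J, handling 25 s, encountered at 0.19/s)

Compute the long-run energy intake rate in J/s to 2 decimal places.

0.49 J/s

Energy encountered per unit search time: 0.218×11 + 0.17×6.3 + 0.19×11 = 5.559 J/s.
Handling time per unit search time: 0.218×9.9 + 0.17×20 + 0.19×25 = 10.31.
Rate = 5.559/(1 + 10.31) = 0.4916 J/s.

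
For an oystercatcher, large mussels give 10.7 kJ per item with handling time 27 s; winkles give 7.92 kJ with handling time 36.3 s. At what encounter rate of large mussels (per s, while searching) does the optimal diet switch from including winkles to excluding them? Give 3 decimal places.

The zero-one rule: include winkles iff E₂/h₂ > λE₁/(1+λh₁). Equality gives the switch point.
λE₁h₂ = E₂ + λE₂h₁ ⇒ λ = E₂/(E₁h₂ − E₂h₁) = 7.92/(388.4 − 213.8) = 0.04537 per s.

0.045 per s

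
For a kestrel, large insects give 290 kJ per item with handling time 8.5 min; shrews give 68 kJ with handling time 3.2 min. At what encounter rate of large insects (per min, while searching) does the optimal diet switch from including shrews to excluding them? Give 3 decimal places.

0.194 per min

Drop shrews once their profitability E₂/h₂ falls below the rate achievable on large insects alone: E₂/h₂ = λE₁/(1 + λh₁).
Solve for λ: λE₁h₂ = E₂(1 + λh₁) → λ(E₁h₂ − E₂h₁) = E₂ → λ = E₂/(E₁h₂ − E₂h₁).
λ = 68/(290×3.2 − 68×8.5) = 68/350 = 0.1943 per min.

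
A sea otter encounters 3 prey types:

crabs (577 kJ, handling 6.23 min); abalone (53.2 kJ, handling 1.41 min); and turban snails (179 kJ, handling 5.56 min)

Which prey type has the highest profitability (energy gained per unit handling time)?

In descending order of E/h:
crabs: 577/6.23 = 92.6 kJ/min
abalone: 53.2/1.41 = 37.7 kJ/min
turban snails: 179/5.56 = 32.2 kJ/min

crabs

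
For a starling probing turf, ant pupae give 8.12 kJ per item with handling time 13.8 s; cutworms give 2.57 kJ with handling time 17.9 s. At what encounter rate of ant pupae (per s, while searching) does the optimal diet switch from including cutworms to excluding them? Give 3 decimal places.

Drop cutworms once their profitability E₂/h₂ falls below the rate achievable on ant pupae alone: E₂/h₂ = λE₁/(1 + λh₁).
Solve for λ: λE₁h₂ = E₂(1 + λh₁) → λ(E₁h₂ − E₂h₁) = E₂ → λ = E₂/(E₁h₂ − E₂h₁).
λ = 2.57/(8.12×17.9 − 2.57×13.8) = 2.57/109.9 = 0.02339 per s.

0.023 per s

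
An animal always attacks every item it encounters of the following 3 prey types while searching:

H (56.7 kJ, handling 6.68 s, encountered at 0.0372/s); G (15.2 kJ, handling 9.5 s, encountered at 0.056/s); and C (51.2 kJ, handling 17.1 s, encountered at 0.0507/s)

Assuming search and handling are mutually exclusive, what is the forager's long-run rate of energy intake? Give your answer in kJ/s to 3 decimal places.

Energy encountered per unit search time: 0.0372×56.7 + 0.056×15.2 + 0.0507×51.2 = 5.556 kJ/s.
Handling time per unit search time: 0.0372×6.68 + 0.056×9.5 + 0.0507×17.1 = 1.647.
Rate = 5.556/(1 + 1.647) = 2.099 kJ/s.

2.099 kJ/s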